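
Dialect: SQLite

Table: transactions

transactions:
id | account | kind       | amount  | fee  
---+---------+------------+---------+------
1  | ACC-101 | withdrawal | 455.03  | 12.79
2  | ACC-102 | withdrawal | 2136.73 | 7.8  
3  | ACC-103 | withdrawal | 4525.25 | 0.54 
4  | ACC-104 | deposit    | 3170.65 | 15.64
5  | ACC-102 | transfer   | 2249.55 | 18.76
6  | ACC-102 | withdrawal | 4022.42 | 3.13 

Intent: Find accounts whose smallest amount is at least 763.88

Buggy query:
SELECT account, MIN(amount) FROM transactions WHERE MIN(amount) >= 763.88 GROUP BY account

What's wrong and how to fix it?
Bug: Aggregates like MIN are computed per group after WHERE runs

Fix: Replace WHERE with HAVING after the GROUP BY

Corrected query:
SELECT account, MIN(amount) FROM transactions GROUP BY account HAVING MIN(amount) >= 763.88

Result:
account | MIN(amount)
--------+------------
ACC-102 | 2136.73    
ACC-103 | 4525.25    
ACC-104 | 3170.65    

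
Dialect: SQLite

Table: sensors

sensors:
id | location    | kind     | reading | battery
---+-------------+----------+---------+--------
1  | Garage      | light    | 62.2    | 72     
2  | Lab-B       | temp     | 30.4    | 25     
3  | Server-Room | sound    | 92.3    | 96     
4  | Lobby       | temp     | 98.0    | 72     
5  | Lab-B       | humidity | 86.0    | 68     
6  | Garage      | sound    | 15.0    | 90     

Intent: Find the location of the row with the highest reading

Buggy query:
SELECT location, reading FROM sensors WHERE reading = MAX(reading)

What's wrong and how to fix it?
Bug: MAX(reading) is an aggregate and cannot be used directly in WHERE

Fix: Use a subquery: WHERE reading = (SELECT MAX(reading) FROM sensors)

Corrected query:
SELECT location, reading FROM sensors WHERE reading = (SELECT MAX(reading) FROM sensors)

Result:
location | reading
---------+--------
Lobby    | 98     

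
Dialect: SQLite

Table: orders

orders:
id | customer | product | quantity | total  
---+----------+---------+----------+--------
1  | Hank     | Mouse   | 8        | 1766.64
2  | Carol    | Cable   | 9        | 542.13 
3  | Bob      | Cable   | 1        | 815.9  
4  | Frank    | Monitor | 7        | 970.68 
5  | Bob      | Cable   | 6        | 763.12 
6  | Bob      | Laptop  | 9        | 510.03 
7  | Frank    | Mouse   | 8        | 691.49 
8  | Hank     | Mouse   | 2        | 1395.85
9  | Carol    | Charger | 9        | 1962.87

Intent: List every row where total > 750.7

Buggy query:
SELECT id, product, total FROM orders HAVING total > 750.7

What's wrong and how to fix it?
Bug: This is a non-aggregate query (no GROUP BY, no aggregates), so in SQLite the HAVING clause is invalid here; a row-level condition belongs in WHERE

Fix: Use WHERE for row-level filtering

Corrected query:
SELECT id, product, total FROM orders WHERE total > 750.7

Result:
id | product | total  
---+---------+--------
1  | Mouse   | 1766.64
3  | Cable   | 815.9  
4  | Monitor | 970.68 
5  | Cable   | 763.12 
8  | Mouse   | 1395.85
9  | Charger | 1962.87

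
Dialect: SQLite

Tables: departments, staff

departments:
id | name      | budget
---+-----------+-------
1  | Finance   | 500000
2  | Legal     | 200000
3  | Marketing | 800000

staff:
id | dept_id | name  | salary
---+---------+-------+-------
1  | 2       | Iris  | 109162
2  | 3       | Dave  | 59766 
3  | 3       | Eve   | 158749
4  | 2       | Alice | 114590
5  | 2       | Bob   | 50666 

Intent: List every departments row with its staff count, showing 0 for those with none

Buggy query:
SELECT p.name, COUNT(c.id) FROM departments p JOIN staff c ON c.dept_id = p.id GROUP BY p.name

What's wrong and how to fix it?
Bug: INNER JOIN drops departments rows that have no matching staff rows

Fix: Switch to LEFT JOIN to retain unmatched parent rows

Corrected query:
SELECT p.name, COUNT(c.id) FROM departments p LEFT JOIN staff c ON c.dept_id = p.id GROUP BY p.name

Result:
name      | COUNT(c.id)
----------+------------
Finance   | 0          
Legal     | 3          
Marketing | 2          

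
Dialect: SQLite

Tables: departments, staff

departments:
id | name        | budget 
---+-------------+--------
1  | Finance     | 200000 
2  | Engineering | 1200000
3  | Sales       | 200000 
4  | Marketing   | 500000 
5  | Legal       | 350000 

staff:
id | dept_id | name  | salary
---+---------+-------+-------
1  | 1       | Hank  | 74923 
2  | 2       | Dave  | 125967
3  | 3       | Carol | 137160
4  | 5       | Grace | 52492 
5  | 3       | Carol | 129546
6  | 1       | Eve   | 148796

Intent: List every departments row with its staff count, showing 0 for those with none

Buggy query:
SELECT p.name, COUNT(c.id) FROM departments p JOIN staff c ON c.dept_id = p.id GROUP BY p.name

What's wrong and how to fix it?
Bug: INNER JOIN drops departments rows that have no matching staff rows

Fix: Switch to LEFT JOIN to retain unmatched parent rows

Corrected query:
SELECT p.name, COUNT(c.id) FROM departments p LEFT JOIN staff c ON c.dept_id = p.id GROUP BY p.name

Result:
name        | COUNT(c.id)
------------+------------
Engineering | 1          
Finance     | 2          
Legal       | 1          
Marketing   | 0          
Sales       | 2          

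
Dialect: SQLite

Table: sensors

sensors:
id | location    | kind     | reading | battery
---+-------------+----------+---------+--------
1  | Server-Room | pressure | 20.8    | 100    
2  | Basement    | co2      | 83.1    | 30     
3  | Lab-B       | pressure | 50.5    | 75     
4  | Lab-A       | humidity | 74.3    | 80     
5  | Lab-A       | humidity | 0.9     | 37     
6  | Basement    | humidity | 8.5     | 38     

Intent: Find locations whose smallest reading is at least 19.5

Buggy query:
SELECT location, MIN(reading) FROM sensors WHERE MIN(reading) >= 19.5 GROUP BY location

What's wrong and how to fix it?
Bug: MIN() in WHERE is a misuse of aggregate

Fix: Replace WHERE with HAVING after the GROUP BY

Corrected query:
SELECT location, MIN(reading) FROM sensors GROUP BY location HAVING MIN(reading) >= 19.5

Result:
location    | MIN(reading)
------------+-------------
Lab-B       | 50.5        
Server-Room | 20.8        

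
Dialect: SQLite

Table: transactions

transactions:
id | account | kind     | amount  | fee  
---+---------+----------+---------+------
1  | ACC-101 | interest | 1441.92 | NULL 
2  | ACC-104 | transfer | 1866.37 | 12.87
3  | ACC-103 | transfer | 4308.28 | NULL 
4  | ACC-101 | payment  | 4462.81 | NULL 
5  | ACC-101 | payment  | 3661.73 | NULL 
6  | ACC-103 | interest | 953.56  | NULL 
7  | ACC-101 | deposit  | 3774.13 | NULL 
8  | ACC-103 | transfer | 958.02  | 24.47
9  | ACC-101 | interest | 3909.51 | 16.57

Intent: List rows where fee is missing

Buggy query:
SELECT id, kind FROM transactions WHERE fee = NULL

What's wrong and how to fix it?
Bug: Comparing to NULL with '=' never matches; NULL = NULL is unknown, not true

Fix: Replace '= NULL' with 'IS NULL'

Corrected query:
SELECT id, kind FROM transactions WHERE fee IS NULL

Result:
id | kind    
---+---------
1  | interest
3  | transfer
4  | payment 
5  | payment 
6  | interest
7  | deposit 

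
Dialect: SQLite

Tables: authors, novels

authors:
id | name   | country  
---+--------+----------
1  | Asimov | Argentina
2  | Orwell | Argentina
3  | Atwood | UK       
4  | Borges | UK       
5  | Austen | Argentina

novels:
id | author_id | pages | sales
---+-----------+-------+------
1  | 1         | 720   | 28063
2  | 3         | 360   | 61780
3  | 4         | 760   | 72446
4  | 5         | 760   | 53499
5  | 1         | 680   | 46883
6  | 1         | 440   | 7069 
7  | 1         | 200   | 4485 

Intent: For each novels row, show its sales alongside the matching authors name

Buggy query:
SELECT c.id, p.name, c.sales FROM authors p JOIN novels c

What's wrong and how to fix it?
Bug: JOIN with no ON clause produces a cartesian product; every novels row pairs with every authors row

Fix: Add ON c.author_id = p.id to the JOIN

Corrected query:
SELECT c.id, p.name, c.sales FROM authors p JOIN novels c ON c.author_id = p.id

Result:
id | name   | sales
---+--------+------
1  | Asimov | 28063
2  | Atwood | 61780
3  | Borges | 72446
4  | Austen | 53499
5  | Asimov | 46883
6  | Asimov | 7069 
7  | Asimov | 4485 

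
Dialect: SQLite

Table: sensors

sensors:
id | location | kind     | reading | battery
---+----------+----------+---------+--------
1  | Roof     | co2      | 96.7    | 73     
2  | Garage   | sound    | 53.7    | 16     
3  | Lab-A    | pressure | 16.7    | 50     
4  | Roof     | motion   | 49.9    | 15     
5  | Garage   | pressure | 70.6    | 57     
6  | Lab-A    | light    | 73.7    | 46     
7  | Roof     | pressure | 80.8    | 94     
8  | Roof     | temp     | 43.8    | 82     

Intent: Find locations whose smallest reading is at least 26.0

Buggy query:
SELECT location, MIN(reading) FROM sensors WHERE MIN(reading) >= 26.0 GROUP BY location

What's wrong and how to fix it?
Bug: Aggregates like MIN are computed per group after WHERE runs

Fix: Replace WHERE with HAVING after the GROUP BY

Corrected query:
SELECT location, MIN(reading) FROM sensors GROUP BY location HAVING MIN(reading) >= 26.0

Result:
location | MIN(reading)
---------+-------------
Garage   | 53.7        
Roof     | 43.8        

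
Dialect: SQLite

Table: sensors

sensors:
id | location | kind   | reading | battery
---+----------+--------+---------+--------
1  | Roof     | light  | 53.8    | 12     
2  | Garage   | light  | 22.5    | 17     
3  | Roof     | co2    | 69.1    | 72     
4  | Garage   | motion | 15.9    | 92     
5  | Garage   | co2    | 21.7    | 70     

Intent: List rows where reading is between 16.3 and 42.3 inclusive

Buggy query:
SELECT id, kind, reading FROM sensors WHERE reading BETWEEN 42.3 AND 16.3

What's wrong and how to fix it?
Bug: BETWEEN expects the lower bound first; with 42.3 AND 16.3 the range is empty

Fix: Write BETWEEN 16.3 AND 42.3

Corrected query:
SELECT id, kind, reading FROM sensors WHERE reading BETWEEN 16.3 AND 42.3

Result:
id | kind  | reading
---+-------+--------
2  | light | 22.5   
5  | co2   | 21.7   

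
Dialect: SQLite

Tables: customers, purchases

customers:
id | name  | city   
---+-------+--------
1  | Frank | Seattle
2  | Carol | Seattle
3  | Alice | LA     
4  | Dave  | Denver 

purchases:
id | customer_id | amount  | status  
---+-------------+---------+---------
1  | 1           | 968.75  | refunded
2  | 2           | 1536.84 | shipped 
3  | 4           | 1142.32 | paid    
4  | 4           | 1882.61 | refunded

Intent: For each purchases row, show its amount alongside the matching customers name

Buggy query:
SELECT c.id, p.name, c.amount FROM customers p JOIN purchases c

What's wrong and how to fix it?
Bug: Missing join condition: each purchases row is matched to all customers rows instead of just its own

Fix: Specify the join condition linking the foreign key to the parent id

Corrected query:
SELECT c.id, p.name, c.amount FROM customers p JOIN purchases c ON c.customer_id = p.id

Result:
id | name  | amount 
---+-------+--------
1  | Frank | 968.75 
2  | Carol | 1536.84
3  | Dave  | 1142.32
4  | Dave  | 1882.61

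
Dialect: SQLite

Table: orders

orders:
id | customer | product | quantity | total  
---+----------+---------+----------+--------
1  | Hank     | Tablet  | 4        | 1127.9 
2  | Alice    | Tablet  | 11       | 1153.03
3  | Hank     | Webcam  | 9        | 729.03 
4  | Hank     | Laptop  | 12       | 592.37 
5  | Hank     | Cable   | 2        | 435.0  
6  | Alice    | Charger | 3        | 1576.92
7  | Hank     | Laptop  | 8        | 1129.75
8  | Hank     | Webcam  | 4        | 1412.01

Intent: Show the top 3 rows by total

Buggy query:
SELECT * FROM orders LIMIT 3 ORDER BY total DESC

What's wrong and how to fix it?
Bug: ORDER BY cannot follow LIMIT; LIMIT is the final clause

Fix: Sort with ORDER BY, then apply LIMIT

Corrected query:
SELECT * FROM orders ORDER BY total DESC LIMIT 3

Result:
id | customer | product | quantity | total  
---+----------+---------+----------+--------
6  | Alice    | Charger | 3        | 1576.92
8  | Hank     | Webcam  | 4        | 1412.01
2  | Alice    | Tablet  | 11       | 1153.03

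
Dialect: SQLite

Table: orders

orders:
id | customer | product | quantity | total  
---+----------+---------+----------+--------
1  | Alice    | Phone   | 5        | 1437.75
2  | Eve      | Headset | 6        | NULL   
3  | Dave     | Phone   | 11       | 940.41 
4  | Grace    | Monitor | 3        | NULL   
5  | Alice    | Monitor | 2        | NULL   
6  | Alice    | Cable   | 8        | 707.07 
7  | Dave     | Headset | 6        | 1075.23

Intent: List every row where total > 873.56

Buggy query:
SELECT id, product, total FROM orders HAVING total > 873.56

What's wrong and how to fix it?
Bug: HAVING filters the output of aggregation, but this query has no GROUP BY and no aggregate functions, so SQLite rejects it (HAVING clause on a non-aggregate query); the condition here is per row

Fix: Replace HAVING with WHERE since the condition applies to individual rows

Corrected query:
SELECT id, product, total FROM orders WHERE total > 873.56

Result:
id | product | total  
---+---------+--------
1  | Phone   | 1437.75
3  | Phone   | 940.41 
7  | Headset | 1075.23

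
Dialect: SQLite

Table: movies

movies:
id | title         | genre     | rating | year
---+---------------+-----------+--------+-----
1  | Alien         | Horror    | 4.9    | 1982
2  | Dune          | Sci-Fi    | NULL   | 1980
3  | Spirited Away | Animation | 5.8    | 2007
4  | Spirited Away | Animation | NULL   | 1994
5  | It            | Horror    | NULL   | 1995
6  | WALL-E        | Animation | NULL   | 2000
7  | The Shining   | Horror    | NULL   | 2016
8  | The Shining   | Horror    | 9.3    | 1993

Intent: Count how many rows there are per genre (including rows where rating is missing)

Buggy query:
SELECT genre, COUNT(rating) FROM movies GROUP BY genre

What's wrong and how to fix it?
Bug: COUNT(rating) skips NULLs, so groups with missing rating are undercounted

Fix: Use COUNT(*) to count all rows regardless of NULL

Corrected query:
SELECT genre, COUNT(*) FROM movies GROUP BY genre

Result:
genre     | COUNT(*)
----------+---------
Animation | 3       
Horror    | 4       
Sci-Fi    | 1       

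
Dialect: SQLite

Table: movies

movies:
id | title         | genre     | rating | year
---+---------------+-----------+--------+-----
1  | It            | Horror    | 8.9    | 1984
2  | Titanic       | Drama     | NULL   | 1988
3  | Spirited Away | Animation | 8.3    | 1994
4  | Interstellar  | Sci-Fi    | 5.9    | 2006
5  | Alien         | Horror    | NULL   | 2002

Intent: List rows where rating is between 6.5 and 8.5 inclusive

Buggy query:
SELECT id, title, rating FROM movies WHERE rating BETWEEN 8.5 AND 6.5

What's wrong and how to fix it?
Bug: The bounds are reversed; BETWEEN a AND b requires a <= b to match anything

Fix: Write BETWEEN 6.5 AND 8.5

Corrected query:
SELECT id, title, rating FROM movies WHERE rating BETWEEN 6.5 AND 8.5

Result:
id | title         | rating
---+---------------+-------
3  | Spirited Away | 8.3   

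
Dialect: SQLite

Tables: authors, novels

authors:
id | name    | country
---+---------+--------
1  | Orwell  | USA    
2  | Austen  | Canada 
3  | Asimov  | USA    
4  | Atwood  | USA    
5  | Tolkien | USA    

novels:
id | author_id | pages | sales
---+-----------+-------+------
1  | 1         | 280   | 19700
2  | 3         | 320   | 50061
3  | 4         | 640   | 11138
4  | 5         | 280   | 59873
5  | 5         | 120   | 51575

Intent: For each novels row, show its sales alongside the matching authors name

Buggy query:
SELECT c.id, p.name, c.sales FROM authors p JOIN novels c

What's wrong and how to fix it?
Bug: Missing join condition: each novels row is matched to all authors rows instead of just its own

Fix: Specify the join condition linking the foreign key to the parent id

Corrected query:
SELECT c.id, p.name, c.sales FROM authors p JOIN novels c ON c.author_id = p.id

Result:
id | name    | sales
---+---------+------
1  | Orwell  | 19700
2  | Asimov  | 50061
3  | Atwood  | 11138
4  | Tolkien | 59873
5  | Tolkien | 51575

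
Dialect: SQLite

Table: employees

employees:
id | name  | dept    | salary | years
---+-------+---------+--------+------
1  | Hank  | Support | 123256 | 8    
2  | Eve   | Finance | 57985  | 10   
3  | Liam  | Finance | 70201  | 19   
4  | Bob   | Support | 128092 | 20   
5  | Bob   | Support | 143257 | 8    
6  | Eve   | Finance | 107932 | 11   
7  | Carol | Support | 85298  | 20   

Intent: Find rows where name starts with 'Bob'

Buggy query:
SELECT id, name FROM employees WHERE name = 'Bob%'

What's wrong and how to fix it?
Bug: '=' compares the literal string including the % character; pattern matching needs LIKE

Fix: Use LIKE for wildcard pattern matching

Corrected query:
SELECT id, name FROM employees WHERE name LIKE 'Bob%'

Result:
id | name
---+-----
4  | Bob 
5  | Bob 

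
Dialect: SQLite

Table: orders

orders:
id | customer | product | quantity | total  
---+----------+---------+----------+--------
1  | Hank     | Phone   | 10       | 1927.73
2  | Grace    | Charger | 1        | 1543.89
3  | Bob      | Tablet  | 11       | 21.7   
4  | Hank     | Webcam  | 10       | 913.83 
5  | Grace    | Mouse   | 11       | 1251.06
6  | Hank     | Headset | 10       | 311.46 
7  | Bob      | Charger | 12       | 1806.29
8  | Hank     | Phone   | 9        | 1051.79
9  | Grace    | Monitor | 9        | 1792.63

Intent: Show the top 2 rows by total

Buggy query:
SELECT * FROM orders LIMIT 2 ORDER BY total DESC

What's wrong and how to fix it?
Bug: ORDER BY cannot follow LIMIT; LIMIT is the final clause

Fix: Swap the clauses: ORDER BY first, then LIMIT

Corrected query:
SELECT * FROM orders ORDER BY total DESC LIMIT 2

Result:
id | customer | product | quantity | total  
---+----------+---------+----------+--------
1  | Hank     | Phone   | 10       | 1927.73
7  | Bob      | Charger | 12       | 1806.29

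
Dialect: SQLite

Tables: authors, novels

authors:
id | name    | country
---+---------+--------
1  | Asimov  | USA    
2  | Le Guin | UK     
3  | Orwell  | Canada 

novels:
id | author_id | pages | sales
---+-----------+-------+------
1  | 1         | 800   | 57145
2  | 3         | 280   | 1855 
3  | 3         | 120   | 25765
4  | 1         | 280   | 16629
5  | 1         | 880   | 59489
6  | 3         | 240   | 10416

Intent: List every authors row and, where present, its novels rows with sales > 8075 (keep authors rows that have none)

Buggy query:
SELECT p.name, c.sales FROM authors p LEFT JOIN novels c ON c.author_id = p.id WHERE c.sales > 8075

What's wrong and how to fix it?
Bug: Filtering c.sales in WHERE discards the NULL rows produced by LEFT JOIN, turning it into an inner join

Fix: Put 'c.sales > 8075' in the JOIN's ON clause instead of WHERE

Corrected query:
SELECT p.name, c.sales FROM authors p LEFT JOIN novels c ON c.author_id = p.id AND c.sales > 8075

Result:
name    | sales
--------+------
Asimov  | 16629
Asimov  | 57145
Asimov  | 59489
Le Guin | NULL 
Orwell  | 10416
Orwell  | 25765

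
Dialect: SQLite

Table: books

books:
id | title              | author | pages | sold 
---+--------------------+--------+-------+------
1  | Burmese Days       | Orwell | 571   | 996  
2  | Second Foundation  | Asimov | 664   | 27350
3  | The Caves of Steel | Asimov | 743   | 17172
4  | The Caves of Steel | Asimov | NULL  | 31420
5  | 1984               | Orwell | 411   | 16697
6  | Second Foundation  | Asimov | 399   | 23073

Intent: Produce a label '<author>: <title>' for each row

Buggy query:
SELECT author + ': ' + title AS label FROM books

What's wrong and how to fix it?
Bug: SQLite uses || for string concatenation; + coerces text to numbers (yielding 0)

Fix: Use the || operator for string concatenation

Corrected query:
SELECT author || ': ' || title AS label FROM books

Result:
label                     
--------------------------
Orwell: Burmese Days      
Asimov: Second Foundation 
Asimov: The Caves of Steel
Asimov: The Caves of Steel
Orwell: 1984              
Asimov: Second Foundation 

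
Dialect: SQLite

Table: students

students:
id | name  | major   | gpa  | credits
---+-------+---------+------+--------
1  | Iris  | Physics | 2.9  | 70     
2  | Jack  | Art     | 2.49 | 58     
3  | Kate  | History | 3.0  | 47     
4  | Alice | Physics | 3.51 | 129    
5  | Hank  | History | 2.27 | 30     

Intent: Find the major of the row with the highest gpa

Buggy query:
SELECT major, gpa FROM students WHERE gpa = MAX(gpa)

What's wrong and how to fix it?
Bug: WHERE is evaluated per row; an aggregate over the whole table isn't defined there

Fix: Use a subquery: WHERE gpa = (SELECT MAX(gpa) FROM students)

Corrected query:
SELECT major, gpa FROM students WHERE gpa = (SELECT MAX(gpa) FROM students)

Result:
major   | gpa 
--------+-----
Physics | 3.51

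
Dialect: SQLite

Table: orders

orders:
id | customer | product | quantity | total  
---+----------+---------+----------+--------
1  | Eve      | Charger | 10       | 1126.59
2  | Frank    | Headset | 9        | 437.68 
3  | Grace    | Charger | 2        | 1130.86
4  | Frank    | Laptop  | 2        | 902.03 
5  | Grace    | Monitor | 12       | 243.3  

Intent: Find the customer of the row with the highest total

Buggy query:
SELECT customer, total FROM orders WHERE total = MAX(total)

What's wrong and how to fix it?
Bug: MAX(total) is an aggregate and cannot be used directly in WHERE

Fix: Wrap MAX in a scalar subquery so WHERE compares against a single value

Corrected query:
SELECT customer, total FROM orders WHERE total = (SELECT MAX(total) FROM orders)

Result:
customer | total  
---------+--------
Grace    | 1130.86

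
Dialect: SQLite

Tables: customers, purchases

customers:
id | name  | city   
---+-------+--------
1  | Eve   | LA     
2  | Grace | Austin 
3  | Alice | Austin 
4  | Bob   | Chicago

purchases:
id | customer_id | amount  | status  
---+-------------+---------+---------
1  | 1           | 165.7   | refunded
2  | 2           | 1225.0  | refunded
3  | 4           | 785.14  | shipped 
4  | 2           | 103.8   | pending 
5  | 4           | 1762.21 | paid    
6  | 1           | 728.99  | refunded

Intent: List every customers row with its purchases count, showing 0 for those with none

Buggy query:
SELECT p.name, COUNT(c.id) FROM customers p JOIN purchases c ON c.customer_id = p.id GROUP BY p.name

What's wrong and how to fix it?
Bug: INNER JOIN drops customers rows that have no matching purchases rows

Fix: Switch to LEFT JOIN to retain unmatched parent rows

Corrected query:
SELECT p.name, COUNT(c.id) FROM customers p LEFT JOIN purchases c ON c.customer_id = p.id GROUP BY p.name

Result:
name  | COUNT(c.id)
------+------------
Alice | 0          
Bob   | 2          
Eve   | 2          
Grace | 2          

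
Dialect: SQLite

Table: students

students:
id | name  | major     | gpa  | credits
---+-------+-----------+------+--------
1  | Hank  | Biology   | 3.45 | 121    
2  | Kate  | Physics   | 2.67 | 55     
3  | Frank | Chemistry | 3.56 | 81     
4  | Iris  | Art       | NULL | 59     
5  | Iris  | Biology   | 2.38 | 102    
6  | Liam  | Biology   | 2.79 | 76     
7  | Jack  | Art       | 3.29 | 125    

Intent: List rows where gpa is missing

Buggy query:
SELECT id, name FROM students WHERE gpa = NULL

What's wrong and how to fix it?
Bug: Comparing to NULL with '=' never matches; NULL = NULL is unknown, not true

Fix: Replace '= NULL' with 'IS NULL'

Corrected query:
SELECT id, name FROM students WHERE gpa IS NULL

Result:
id | name
---+-----
4  | Iris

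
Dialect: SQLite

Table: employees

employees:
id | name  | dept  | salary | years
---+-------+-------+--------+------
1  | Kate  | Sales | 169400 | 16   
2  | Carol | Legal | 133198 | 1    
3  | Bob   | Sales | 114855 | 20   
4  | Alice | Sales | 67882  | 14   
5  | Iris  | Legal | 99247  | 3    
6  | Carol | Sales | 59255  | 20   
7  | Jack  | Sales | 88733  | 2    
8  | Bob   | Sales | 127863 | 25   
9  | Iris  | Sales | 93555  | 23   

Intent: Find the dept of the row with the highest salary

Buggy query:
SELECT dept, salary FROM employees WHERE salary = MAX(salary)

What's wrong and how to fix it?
Bug: WHERE is evaluated per row; an aggregate over the whole table isn't defined there

Fix: Wrap MAX in a scalar subquery so WHERE compares against a single value

Corrected query:
SELECT dept, salary FROM employees WHERE salary = (SELECT MAX(salary) FROM employees)

Result:
dept  | salary
------+-------
Sales | 169400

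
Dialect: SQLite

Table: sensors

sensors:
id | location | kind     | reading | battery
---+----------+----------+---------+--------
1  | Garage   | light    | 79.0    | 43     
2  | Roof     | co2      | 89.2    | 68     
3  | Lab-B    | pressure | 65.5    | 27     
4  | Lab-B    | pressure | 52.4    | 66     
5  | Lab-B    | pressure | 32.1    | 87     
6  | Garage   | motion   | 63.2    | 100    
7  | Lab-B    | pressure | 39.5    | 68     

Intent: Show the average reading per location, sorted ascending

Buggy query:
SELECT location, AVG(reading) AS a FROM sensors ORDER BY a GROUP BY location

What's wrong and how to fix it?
Bug: ORDER BY appears before GROUP BY; SQL clause order requires GROUP BY first

Fix: Move ORDER BY to the end, after GROUP BY

Corrected query:
SELECT location, AVG(reading) AS a FROM sensors GROUP BY location ORDER BY a

Result:
location | a     
---------+-------
Lab-B    | 47.375
Garage   | 71.1  
Roof     | 89.2  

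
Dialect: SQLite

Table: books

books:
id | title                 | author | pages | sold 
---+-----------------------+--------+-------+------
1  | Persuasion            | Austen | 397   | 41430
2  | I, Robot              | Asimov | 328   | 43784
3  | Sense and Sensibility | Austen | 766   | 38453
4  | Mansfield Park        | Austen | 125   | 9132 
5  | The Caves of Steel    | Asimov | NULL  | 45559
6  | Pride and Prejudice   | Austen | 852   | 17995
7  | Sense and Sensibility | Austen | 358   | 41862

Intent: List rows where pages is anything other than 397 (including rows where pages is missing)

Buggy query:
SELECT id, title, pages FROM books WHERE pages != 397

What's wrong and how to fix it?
Bug: 'pages != 397' is unknown when pages is NULL, so NULL rows are silently excluded

Fix: Add an explicit OR pages IS NULL to include the missing-value rows

Corrected query:
SELECT id, title, pages FROM books WHERE pages != 397 OR pages IS NULL

Result:
id | title                 | pages
---+-----------------------+------
2  | I, Robot              | 328  
3  | Sense and Sensibility | 766  
4  | Mansfield Park        | 125  
5  | The Caves of Steel    | NULL 
6  | Pride and Prejudice   | 852  
7  | Sense and Sensibility | 358  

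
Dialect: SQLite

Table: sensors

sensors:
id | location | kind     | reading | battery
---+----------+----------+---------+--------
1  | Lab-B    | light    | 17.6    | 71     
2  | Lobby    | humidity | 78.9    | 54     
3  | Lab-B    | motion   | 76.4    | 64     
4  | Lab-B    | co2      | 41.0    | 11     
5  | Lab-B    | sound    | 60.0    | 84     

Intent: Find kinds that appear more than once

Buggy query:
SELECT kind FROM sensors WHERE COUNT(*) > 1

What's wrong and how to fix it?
Bug: COUNT(*) is an aggregate and cannot be used in WHERE

Fix: Group first, then use HAVING for the count condition

Corrected query:
SELECT kind FROM sensors GROUP BY kind HAVING COUNT(*) > 1

Result:
(no rows)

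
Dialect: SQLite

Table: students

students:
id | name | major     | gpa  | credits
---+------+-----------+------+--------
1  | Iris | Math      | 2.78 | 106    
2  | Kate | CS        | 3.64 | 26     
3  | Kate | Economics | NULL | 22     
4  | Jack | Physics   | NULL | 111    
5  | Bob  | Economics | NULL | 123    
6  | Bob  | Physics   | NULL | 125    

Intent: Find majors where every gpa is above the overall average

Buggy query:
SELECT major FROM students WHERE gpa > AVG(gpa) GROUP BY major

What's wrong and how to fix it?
Bug: WHERE evaluates per row before aggregation, so AVG() is unavailable

Fix: Use a subquery for AVG and a HAVING MIN(...) filter so the condition holds for every row in the group

Corrected query:
SELECT major FROM students GROUP BY major HAVING MIN(gpa) > (SELECT AVG(gpa) FROM students)

Result:
major
-----
CS   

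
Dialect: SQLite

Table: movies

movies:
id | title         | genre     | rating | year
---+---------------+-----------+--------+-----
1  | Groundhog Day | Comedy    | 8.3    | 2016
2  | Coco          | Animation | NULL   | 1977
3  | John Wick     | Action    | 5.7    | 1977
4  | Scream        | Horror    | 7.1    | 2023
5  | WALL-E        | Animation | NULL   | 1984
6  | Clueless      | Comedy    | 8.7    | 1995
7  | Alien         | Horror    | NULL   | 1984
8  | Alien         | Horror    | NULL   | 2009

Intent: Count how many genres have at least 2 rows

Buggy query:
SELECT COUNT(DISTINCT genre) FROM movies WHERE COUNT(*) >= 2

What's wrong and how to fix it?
Bug: WHERE filters individual rows, not groups, so a group-level COUNT is invalid there

Fix: Use a subquery that GROUPs and filters with HAVING, then count its rows

Corrected query:
SELECT COUNT(*) FROM (SELECT genre FROM movies GROUP BY genre HAVING COUNT(*) >= 2)

Result:
COUNT(*)
--------
3       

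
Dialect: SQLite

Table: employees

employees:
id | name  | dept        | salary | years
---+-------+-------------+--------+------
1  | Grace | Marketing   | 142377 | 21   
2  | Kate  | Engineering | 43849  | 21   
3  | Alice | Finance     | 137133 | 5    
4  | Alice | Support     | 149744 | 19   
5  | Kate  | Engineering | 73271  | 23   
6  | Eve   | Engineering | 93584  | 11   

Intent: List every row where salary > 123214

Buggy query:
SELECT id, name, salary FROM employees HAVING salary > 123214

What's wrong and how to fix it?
Bug: This is a non-aggregate query (no GROUP BY, no aggregates), so in SQLite the HAVING clause is invalid here; a row-level condition belongs in WHERE

Fix: Replace HAVING with WHERE since the condition applies to individual rows

Corrected query:
SELECT id, name, salary FROM employees WHERE salary > 123214

Result:
id | name  | salary
---+-------+-------
1  | Grace | 142377
3  | Alice | 137133
4  | Alice | 149744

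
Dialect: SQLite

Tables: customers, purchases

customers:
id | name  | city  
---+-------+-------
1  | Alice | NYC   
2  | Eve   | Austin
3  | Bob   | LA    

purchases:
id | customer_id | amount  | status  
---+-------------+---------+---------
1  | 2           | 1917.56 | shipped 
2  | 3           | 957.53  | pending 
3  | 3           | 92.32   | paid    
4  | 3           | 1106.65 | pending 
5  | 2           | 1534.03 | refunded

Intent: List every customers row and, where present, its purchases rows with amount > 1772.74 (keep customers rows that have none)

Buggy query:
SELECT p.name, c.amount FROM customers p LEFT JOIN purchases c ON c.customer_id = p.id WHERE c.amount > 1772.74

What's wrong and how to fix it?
Bug: A WHERE condition on the right-hand table after LEFT JOIN drops unmatched parents

Fix: Put 'c.amount > 1772.74' in the JOIN's ON clause instead of WHERE

Corrected query:
SELECT p.name, c.amount FROM customers p LEFT JOIN purchases c ON c.customer_id = p.id AND c.amount > 1772.74

Result:
name  | amount 
------+--------
Alice | NULL   
Eve   | 1917.56
Bob   | NULL   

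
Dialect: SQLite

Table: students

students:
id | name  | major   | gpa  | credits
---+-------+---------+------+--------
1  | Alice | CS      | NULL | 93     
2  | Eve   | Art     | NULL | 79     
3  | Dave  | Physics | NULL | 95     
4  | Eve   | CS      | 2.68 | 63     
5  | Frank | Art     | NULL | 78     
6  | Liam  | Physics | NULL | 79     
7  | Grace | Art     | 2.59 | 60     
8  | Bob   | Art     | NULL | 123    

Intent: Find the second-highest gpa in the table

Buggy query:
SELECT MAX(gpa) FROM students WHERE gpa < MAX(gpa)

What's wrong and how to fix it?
Bug: The inner MAX is an aggregate inside WHERE, which is not allowed

Fix: Compute the overall MAX in a subquery, then take MAX of rows below it

Corrected query:
SELECT MAX(gpa) FROM students WHERE gpa < (SELECT MAX(gpa) FROM students)

Result:
MAX(gpa)
--------
2.59    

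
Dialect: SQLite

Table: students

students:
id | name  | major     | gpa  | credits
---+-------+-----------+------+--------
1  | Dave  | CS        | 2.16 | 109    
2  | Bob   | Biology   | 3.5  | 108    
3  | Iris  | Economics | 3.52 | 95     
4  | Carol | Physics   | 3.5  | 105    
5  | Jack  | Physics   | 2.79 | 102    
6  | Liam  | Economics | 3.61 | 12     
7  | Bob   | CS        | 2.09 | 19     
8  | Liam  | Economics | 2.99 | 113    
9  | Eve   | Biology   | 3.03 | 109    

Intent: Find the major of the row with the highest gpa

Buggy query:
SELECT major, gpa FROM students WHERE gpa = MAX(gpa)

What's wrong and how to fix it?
Bug: MAX(gpa) is an aggregate and cannot be used directly in WHERE

Fix: Wrap MAX in a scalar subquery so WHERE compares against a single value

Corrected query:
SELECT major, gpa FROM students WHERE gpa = (SELECT MAX(gpa) FROM students)

Result:
major     | gpa 
----------+-----
Economics | 3.61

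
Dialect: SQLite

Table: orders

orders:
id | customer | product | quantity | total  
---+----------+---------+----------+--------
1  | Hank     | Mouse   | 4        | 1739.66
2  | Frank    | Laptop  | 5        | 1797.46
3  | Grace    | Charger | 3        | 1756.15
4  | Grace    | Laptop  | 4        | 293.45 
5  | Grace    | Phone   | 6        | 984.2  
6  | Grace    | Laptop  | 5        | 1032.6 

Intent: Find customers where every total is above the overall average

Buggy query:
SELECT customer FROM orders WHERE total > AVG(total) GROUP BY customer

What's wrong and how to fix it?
Bug: WHERE evaluates per row before aggregation, so AVG() is unavailable

Fix: Use a subquery for AVG and a HAVING MIN(...) filter so the condition holds for every row in the group

Corrected query:
SELECT customer FROM orders GROUP BY customer HAVING MIN(total) > (SELECT AVG(total) FROM orders)

Result:
customer
--------
Frank   
Hank    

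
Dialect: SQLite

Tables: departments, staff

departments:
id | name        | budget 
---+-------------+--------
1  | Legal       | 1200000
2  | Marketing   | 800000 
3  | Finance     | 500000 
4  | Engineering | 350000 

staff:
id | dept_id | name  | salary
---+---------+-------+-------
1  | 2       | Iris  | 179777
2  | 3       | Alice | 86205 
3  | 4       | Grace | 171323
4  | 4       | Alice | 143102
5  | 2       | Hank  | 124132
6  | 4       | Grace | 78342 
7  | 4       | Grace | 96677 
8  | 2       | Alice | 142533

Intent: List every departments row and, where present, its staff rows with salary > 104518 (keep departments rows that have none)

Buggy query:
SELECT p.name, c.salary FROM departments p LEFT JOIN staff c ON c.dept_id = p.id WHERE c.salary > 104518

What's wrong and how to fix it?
Bug: A WHERE condition on the right-hand table after LEFT JOIN drops unmatched parents

Fix: Put 'c.salary > 104518' in the JOIN's ON clause instead of WHERE

Corrected query:
SELECT p.name, c.salary FROM departments p LEFT JOIN staff c ON c.dept_id = p.id AND c.salary > 104518

Result:
name        | salary
------------+-------
Legal       | NULL  
Marketing   | 124132
Marketing   | 142533
Marketing   | 179777
Finance     | NULL  
Engineering | 143102
Engineering | 171323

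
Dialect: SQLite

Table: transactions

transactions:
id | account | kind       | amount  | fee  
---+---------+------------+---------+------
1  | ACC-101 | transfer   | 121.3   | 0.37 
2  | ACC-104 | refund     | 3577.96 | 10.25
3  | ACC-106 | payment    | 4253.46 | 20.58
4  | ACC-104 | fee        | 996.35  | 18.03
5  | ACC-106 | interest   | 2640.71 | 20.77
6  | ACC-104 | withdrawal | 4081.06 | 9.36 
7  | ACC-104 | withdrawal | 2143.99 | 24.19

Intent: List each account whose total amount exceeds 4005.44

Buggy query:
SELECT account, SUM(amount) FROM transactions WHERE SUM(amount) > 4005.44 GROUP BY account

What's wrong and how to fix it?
Bug: WHERE runs before GROUP BY, so aggregates aren't available there

Fix: Move the aggregate condition to a HAVING clause

Corrected query:
SELECT account, SUM(amount) FROM transactions GROUP BY account HAVING SUM(amount) > 4005.44

Result:
account | SUM(amount)
--------+------------
ACC-104 | 10799.36   
ACC-106 | 6894.17    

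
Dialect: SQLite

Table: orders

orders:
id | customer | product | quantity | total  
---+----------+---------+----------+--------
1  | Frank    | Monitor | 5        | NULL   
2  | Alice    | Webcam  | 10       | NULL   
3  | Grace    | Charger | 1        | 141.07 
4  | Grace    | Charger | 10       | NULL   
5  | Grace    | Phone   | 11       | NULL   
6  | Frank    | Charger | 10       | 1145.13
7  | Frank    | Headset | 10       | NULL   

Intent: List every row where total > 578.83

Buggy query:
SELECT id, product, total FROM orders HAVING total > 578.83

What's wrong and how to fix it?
Bug: This is a non-aggregate query (no GROUP BY, no aggregates), so in SQLite the HAVING clause is invalid here; a row-level condition belongs in WHERE

Fix: Replace HAVING with WHERE since the condition applies to individual rows

Corrected query:
SELECT id, product, total FROM orders WHERE total > 578.83

Result:
id | product | total  
---+---------+--------
6  | Charger | 1145.13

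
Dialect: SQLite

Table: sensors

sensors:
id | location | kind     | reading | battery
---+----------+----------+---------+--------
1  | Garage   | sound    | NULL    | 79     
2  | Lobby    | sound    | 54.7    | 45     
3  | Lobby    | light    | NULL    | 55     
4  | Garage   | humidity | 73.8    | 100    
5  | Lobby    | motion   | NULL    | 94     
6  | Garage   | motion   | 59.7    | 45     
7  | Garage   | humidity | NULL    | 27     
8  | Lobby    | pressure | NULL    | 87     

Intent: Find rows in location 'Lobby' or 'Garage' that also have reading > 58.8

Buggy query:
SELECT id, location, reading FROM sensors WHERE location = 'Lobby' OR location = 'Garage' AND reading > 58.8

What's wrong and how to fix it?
Bug: Without parentheses, AND is evaluated before OR, so the reading filter only applies to the 'Garage' branch

Fix: Group the OR with parentheses (or use IN), then AND the threshold

Corrected query:
SELECT id, location, reading FROM sensors WHERE (location = 'Lobby' OR location = 'Garage') AND reading > 58.8

Result:
id | location | reading
---+----------+--------
4  | Garage   | 73.8   
6  | Garage   | 59.7   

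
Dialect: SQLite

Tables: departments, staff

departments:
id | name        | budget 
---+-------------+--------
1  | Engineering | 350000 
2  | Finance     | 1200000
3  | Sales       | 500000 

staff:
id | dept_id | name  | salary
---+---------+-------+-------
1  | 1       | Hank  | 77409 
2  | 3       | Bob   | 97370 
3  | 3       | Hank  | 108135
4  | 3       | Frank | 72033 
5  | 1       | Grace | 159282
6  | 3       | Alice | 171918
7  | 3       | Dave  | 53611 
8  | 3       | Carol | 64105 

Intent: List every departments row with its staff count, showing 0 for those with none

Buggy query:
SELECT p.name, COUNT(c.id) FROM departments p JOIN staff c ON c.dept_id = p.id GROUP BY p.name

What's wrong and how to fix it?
Bug: INNER JOIN drops departments rows that have no matching staff rows

Fix: Use LEFT JOIN so parents without children still appear (COUNT(c.id) gives 0)

Corrected query:
SELECT p.name, COUNT(c.id) FROM departments p LEFT JOIN staff c ON c.dept_id = p.id GROUP BY p.name

Result:
name        | COUNT(c.id)
------------+------------
Engineering | 2          
Finance     | 0          
Sales       | 6          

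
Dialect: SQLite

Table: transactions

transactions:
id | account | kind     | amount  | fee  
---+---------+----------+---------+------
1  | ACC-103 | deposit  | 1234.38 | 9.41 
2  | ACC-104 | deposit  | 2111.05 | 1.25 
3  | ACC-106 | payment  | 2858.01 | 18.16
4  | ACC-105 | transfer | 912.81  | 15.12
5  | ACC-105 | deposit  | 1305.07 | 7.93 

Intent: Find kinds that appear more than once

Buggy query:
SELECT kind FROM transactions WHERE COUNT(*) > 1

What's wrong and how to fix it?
Bug: COUNT(*) is an aggregate and cannot be used in WHERE

Fix: Group first, then use HAVING for the count condition

Corrected query:
SELECT kind FROM transactions GROUP BY kind HAVING COUNT(*) > 1

Result:
kind   
-------
deposit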